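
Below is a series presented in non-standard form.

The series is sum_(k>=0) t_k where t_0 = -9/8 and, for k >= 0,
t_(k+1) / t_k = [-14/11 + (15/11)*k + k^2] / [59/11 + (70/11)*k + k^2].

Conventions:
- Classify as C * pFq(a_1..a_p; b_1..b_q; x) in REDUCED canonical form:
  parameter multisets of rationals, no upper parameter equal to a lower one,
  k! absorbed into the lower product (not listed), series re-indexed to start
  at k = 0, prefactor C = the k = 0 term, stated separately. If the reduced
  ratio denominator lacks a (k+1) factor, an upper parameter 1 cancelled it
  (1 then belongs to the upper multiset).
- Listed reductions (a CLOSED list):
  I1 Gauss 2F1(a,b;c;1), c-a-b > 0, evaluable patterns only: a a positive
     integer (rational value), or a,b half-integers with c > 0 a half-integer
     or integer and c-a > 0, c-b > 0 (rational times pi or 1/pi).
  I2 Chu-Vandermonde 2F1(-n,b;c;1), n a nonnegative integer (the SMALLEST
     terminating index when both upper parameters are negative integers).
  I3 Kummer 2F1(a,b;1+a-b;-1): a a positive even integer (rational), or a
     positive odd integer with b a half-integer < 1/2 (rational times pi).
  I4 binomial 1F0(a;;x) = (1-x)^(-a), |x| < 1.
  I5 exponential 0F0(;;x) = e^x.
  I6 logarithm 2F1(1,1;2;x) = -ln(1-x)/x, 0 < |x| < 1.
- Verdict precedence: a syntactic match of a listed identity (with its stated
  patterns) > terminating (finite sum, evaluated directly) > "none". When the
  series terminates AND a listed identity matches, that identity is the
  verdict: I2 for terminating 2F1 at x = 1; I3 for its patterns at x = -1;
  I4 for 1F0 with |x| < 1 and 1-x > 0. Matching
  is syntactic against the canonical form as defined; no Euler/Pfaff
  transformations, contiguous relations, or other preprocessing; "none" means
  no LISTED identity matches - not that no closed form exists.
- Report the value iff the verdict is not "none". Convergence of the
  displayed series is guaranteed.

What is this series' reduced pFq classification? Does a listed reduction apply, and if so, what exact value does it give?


Structural cue: from the first term -9/8: factor the ratio over Q (prefactor -9/8): negated roots = parameters.
Adjacent-term ratio: r(k) = 1 * (k-7/11) (k+2) / [(k+59/11) (k+1)] - rational; roots negated = parameters, x = 1, C = -9/8.

With C = -9/8: the canonical form is 2F1(-7/11, 2; 59/11; 1). Verdict (x = 1): Gauss (I1, integer-parameter pattern) applies (x = 1: the Gamma ratio telescopes since c-a-b = 4 > 0 and a = 2 in Z>0). Exact value: -999/1210.


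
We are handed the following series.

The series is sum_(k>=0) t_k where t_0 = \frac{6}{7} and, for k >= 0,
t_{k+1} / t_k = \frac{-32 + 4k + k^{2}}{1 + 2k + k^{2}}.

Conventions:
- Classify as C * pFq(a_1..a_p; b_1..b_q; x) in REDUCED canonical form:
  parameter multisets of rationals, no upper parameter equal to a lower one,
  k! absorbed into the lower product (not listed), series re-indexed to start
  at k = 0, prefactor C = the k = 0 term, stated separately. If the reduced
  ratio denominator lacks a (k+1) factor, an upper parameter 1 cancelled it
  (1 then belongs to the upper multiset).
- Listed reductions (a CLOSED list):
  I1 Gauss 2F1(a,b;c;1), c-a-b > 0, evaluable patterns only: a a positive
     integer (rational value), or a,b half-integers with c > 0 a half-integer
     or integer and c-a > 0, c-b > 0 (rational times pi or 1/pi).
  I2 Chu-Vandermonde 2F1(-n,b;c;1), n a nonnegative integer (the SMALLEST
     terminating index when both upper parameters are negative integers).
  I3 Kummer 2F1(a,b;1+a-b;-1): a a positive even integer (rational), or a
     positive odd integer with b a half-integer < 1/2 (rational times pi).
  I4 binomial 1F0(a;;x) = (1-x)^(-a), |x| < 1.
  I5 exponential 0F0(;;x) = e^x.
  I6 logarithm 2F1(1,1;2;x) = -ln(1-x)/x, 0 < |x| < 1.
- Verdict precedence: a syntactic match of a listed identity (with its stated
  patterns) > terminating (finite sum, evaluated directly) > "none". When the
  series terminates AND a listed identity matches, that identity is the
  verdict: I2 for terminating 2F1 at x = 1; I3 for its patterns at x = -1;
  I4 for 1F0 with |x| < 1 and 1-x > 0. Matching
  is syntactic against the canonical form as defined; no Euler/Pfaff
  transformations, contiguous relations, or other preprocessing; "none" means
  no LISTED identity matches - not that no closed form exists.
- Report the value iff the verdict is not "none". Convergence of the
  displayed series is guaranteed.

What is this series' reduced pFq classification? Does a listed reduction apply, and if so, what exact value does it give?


Classification (C = \frac{6}{7}): 2F1 with upper {-4, 8}, lower {1}, argument x = 1. Verdict at x = 1: Vandermonde's identity (I2) matches (terminating 2F1 at x = 1 with n = 4, b = 8, c = 1). Hence: 30.

Structural cue: t_0 = \frac{6}{7} here, and the expanded ratio factors over Q; prefactor 6/7, roots give parameters.
Consecutive-term ratio: r(k) = 1 * (k-4) (k+8) / [(k+1) (k+1)] ; factor over Q: parameters, x = 1, and C = \frac{6}{7}.


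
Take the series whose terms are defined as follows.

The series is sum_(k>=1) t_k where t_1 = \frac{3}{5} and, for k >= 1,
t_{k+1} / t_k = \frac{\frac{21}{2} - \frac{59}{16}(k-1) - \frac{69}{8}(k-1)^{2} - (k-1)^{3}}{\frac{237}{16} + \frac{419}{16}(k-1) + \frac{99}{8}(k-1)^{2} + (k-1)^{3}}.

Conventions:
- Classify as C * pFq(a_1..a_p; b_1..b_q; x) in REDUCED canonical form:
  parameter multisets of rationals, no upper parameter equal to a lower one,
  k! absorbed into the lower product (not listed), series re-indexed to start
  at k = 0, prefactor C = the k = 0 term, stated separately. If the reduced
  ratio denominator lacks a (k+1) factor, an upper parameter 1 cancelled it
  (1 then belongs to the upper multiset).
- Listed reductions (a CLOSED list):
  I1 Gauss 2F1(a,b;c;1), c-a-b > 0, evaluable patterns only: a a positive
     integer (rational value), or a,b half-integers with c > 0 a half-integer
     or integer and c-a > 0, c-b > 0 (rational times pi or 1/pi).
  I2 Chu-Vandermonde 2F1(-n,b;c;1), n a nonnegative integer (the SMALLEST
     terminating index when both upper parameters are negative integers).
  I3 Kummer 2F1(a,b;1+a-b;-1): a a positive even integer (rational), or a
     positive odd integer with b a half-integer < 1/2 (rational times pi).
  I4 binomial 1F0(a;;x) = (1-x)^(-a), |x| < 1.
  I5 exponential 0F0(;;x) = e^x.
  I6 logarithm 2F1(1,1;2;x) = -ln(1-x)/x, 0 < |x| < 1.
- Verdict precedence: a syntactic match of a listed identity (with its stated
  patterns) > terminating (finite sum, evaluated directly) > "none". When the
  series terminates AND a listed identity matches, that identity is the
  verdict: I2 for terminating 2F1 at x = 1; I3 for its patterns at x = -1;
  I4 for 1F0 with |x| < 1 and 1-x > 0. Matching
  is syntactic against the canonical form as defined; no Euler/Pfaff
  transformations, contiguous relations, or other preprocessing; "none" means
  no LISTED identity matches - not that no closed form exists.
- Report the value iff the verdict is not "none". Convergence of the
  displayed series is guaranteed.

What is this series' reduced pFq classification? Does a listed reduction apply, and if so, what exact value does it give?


Canonical form: C = \frac{3}{5} times 2F1 with upper {-\frac{7}{8}, 8}, lower {\frac{79}{8}}, x = -1. Verdict: Kummer's theorem (I3) matches (x = -1; c = \frac{79}{8} equals 1+a-b for upper {-\frac{7}{8}, 8}: listed pattern). Sum: \frac{330363}{327680}.

The tell: t_0 = \frac{3}{5} here, and the ratio is unreduced: k + 3/2 divides both sides (C = 3/5, x = -1).
Ratio: r(k) = -1 * (k-\frac{7}{8}) (k+8) / [(k+\frac{79}{8}) (k+1)] ; factor over Q: parameters, x = -1, and C = \frac{3}{5}.


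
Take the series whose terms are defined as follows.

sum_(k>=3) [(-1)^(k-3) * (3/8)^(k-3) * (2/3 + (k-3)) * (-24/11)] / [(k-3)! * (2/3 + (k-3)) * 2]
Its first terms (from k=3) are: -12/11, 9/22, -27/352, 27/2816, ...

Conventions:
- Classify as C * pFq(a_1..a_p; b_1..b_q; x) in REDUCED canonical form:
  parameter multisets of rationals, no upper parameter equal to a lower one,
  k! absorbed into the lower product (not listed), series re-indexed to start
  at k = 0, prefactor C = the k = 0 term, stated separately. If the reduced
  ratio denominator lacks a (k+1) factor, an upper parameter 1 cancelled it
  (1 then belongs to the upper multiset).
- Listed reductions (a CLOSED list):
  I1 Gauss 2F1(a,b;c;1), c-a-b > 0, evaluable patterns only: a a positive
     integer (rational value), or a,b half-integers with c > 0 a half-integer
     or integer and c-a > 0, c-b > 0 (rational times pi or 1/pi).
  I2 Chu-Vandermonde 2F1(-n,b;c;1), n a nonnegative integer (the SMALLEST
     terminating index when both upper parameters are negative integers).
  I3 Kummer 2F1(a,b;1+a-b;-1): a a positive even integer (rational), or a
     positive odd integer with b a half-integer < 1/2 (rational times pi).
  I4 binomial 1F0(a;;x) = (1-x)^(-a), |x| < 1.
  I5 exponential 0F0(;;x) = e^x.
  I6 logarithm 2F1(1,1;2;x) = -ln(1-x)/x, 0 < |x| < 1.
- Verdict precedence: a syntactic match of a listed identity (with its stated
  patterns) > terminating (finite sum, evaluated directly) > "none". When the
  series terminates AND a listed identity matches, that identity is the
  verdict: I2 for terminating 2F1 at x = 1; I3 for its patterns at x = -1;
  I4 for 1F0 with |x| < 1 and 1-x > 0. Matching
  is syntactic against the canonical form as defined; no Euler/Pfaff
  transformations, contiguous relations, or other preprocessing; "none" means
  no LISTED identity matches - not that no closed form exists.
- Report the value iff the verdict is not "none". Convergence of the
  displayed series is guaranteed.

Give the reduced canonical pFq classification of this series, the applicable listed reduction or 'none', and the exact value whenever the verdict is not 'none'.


With C = -12/11: the canonical form is 0F0(-; -; -3/8). Verdict: this is the exponential series (I5) (the 0F0 exponential series at x = -3/8). Sum: (-12/11) * e^(-3/8).

Key observation: t_0 = -12/11 here, and striking the common factor k + 2/3 reduces the term (prefactor -12/11).
Step ratio: r(k) = (-3/8) * 1 / [(k+1)] - rational in k, leading ratio (-3/8); with t_0 = -12/11, classification follows.


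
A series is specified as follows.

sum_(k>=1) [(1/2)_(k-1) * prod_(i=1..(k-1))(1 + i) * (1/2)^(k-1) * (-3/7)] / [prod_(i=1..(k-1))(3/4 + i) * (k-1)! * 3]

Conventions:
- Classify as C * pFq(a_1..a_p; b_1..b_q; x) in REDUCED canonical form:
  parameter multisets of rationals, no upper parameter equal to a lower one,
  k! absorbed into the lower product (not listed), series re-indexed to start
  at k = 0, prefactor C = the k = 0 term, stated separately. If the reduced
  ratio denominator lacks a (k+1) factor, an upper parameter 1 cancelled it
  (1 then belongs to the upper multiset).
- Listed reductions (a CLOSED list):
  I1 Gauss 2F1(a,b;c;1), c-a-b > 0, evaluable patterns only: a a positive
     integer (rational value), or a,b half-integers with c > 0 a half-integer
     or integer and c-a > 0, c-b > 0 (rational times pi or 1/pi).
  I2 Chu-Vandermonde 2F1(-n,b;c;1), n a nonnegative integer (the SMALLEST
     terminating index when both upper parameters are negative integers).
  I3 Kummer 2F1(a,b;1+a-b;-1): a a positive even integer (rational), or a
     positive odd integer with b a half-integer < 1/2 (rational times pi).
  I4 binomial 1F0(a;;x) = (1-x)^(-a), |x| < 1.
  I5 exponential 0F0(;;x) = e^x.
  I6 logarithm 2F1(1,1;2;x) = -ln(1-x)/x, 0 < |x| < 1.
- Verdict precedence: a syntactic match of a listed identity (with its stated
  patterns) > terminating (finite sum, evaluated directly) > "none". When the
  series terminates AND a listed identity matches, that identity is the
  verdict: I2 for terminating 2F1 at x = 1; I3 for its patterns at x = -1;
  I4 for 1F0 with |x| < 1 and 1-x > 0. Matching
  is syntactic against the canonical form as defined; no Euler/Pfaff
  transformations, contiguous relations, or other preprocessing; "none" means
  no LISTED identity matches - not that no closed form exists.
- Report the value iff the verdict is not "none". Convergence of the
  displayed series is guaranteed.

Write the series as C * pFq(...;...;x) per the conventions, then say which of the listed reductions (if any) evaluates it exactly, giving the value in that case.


Classification (C = -1/7): 2F1 with upper {1/2, 2}, lower {7/4}, argument x = 1/2. Verdict: none. A 2F1 with upper {1/2, 2} fits none of I1-I6 at x = 1/2; the sum runs forever.

First insight: t_0 = -1/7 here, and the running product (C = -1/7, x = 1/2) telescopes to a rising factorial.
Term ratio: r(k) = (1/2) * (k+1/2) (k+2) / [(k+7/4) (k+1)] - rational in k. x = (1/2); t_0 = -1/7; negate the roots.


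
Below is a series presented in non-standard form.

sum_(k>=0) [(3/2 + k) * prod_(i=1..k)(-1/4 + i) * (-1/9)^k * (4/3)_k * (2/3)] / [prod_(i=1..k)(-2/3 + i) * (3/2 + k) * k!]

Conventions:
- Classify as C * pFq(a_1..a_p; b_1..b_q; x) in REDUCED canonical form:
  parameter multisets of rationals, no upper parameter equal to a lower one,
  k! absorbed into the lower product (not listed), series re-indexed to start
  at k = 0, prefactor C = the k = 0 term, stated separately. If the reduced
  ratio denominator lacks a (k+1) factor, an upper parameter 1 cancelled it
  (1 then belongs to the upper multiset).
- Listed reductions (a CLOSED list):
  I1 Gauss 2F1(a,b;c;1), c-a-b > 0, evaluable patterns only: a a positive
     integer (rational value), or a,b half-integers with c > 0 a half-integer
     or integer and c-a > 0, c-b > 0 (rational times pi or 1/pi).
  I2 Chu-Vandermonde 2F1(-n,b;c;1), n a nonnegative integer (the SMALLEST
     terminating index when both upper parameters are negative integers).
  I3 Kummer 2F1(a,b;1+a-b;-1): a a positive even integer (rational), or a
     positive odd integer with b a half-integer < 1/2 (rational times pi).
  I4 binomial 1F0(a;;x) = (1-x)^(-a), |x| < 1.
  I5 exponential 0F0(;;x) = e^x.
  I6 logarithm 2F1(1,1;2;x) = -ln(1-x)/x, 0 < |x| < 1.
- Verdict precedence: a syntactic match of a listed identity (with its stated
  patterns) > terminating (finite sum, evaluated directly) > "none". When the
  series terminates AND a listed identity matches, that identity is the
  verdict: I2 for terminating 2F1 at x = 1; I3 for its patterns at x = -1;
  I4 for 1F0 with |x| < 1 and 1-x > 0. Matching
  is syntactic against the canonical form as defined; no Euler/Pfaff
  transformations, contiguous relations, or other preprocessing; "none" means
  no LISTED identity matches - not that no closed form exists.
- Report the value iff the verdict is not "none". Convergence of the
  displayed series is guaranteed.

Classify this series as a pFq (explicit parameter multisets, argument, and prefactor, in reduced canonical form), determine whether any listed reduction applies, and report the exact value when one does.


x = -1/9 here; the reduced form reads 2F1, upper {3/4, 4/3}, lower {1/3}, C = 2/3. Verdict: none. A 2F1 with upper {3/4, 4/3} fits none of I1-I6 at x = -1/9; the sum runs forever.

The tell: with t_0 = 2/3, the lower running product (C = 2/3, x = -1/9) is a rising factorial.
Adjacent-term ratio: r(k) = (-1/9) * (k+3/4) (k+4/3) / [(k+1/3) (k+1)] ; factor over Q: parameters, x = (-1/9), and C = 2/3.


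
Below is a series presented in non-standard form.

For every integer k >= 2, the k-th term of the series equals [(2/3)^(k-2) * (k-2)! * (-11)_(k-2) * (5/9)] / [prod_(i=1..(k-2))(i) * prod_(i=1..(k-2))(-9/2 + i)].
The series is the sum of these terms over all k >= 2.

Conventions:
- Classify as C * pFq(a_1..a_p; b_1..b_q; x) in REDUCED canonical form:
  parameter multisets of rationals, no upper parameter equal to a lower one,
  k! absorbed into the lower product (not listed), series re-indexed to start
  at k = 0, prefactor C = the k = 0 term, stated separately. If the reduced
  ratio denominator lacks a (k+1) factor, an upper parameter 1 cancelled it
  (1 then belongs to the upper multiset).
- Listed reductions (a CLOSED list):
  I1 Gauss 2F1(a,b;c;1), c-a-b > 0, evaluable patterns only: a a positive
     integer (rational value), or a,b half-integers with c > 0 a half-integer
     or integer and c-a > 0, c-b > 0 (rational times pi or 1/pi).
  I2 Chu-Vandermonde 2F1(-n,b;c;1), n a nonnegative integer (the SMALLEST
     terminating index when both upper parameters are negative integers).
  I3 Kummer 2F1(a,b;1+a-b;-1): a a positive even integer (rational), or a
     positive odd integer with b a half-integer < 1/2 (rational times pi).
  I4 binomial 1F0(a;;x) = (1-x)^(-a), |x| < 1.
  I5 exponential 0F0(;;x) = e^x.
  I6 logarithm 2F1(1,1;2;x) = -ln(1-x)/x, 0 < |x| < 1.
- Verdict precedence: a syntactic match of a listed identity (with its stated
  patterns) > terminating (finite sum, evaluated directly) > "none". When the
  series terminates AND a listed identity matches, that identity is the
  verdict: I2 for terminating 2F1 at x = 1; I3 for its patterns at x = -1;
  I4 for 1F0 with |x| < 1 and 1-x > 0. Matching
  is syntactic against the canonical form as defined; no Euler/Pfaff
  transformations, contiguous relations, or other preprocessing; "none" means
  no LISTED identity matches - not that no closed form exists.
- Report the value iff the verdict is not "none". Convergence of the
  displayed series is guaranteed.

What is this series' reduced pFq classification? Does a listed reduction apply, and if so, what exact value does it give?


The series (x = 2/3) is 2F1: upper {-11, 1}, lower {-7/2}, prefactor 5/9. Verdict: terminating - the sum ends at index 11 because -11 is a negative integer; exact evaluation follows. Sum: -154240055/145083393.

The tell: t_0 = 5/9 here, and the lower running product (C = 5/9) is a rising factorial.
Adjacent-term ratio: r(k) = (2/3) * (k-11) (k+1) / [(k-7/2) (k+1)] ; factor over Q: parameters, x = (2/3), and C = 5/9.


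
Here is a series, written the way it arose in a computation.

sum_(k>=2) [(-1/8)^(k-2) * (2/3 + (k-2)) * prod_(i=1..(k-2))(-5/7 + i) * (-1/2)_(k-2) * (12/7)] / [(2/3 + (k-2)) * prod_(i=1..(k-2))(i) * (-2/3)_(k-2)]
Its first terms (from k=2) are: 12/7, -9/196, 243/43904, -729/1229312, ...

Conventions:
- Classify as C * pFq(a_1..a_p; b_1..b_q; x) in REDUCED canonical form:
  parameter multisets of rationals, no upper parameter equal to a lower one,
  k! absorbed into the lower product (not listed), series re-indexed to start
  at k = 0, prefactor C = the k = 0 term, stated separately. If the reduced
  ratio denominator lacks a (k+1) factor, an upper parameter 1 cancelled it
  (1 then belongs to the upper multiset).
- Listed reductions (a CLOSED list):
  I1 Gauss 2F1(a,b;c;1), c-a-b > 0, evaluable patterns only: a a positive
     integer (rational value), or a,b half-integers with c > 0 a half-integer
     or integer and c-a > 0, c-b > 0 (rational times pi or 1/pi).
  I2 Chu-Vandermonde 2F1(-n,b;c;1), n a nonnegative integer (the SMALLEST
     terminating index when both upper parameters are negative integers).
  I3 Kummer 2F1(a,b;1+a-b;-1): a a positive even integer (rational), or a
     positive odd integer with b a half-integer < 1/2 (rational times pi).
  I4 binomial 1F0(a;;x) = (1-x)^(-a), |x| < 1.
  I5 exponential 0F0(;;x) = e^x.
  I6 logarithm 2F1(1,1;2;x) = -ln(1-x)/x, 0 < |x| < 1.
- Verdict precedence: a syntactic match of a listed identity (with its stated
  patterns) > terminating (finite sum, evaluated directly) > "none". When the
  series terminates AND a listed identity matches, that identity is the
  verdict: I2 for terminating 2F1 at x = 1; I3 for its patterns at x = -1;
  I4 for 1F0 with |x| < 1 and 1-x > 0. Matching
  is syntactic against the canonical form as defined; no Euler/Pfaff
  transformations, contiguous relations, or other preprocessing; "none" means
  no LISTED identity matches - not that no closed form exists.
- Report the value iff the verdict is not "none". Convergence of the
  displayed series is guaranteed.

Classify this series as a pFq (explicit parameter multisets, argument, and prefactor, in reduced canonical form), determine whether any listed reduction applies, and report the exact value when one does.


Structural cue: x = (-1/8) and striking the common factor k + 2/3 reduces the term (prefactor 12/7).
Term ratio: r(k) = (-1/8) * (k-1/2) (k+2/7) / [(k-2/3) (k+1)] ; factor over Q: parameters, x = (-1/8), and C = 12/7.

x = -1/8 here; the reduced form reads 2F1, upper {-1/2, 2/7}, lower {-2/3}, C = 12/7. Verdict: none - this 2F1 at x = -1/8 matches no listed pattern, and upper {-1/2, 2/7} holds no stopper.


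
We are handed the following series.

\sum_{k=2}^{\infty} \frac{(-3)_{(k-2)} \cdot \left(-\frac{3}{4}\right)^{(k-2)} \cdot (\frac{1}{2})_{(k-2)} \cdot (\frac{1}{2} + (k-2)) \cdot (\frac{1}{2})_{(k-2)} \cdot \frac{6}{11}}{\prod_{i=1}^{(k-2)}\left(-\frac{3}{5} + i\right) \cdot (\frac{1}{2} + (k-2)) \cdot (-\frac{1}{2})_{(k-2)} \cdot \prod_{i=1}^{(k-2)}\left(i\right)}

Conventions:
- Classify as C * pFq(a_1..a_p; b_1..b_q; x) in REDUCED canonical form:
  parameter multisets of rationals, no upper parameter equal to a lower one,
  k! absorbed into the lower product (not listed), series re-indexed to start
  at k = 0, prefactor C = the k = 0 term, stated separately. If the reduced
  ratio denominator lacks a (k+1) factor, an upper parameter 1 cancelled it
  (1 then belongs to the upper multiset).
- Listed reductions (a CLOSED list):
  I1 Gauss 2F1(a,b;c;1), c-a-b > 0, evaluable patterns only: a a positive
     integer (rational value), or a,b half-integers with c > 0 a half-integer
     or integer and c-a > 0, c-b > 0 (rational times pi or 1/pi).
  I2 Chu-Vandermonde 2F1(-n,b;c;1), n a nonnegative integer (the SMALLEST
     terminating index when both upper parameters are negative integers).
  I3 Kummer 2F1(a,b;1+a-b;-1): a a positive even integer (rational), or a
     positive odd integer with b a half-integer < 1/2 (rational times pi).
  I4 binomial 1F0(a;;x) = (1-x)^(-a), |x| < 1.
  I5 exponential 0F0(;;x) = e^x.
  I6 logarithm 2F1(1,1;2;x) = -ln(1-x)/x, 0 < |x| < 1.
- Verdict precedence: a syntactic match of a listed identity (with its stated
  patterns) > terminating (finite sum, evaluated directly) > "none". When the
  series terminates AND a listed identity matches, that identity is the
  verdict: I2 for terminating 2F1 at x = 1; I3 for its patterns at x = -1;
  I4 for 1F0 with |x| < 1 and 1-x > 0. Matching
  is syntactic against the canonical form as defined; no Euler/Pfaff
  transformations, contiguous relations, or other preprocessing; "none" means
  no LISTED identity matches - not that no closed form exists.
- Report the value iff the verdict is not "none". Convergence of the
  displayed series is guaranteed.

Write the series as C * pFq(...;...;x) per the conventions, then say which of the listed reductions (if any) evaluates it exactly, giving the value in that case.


x = -\frac{3}{4} here; the reduced form reads 3F2, upper {-3, \frac{1}{2}, \frac{1}{2}}, lower {-\frac{1}{2}, \frac{2}{5}}, C = \frac{6}{11}. Verdict: terminating - the sum ends at index 3 because -3 is a negative integer; exact evaluation follows. Value: -\frac{141747}{22528}.

First insight: from the first term \frac{6}{11}: the factor k + 1/2 cancels (top and bottom), leaving prefactor 6/11.
Adjacent-term ratio: r(k) = -\frac{3}{4} * (k-3) (k+\frac{1}{2}) (k+\frac{1}{2}) / [(k-\frac{1}{2}) (k+\frac{2}{5}) (k+1)] - rational in k, leading ratio -\frac{3}{4}; with t_0 = \frac{6}{11}, classification follows.


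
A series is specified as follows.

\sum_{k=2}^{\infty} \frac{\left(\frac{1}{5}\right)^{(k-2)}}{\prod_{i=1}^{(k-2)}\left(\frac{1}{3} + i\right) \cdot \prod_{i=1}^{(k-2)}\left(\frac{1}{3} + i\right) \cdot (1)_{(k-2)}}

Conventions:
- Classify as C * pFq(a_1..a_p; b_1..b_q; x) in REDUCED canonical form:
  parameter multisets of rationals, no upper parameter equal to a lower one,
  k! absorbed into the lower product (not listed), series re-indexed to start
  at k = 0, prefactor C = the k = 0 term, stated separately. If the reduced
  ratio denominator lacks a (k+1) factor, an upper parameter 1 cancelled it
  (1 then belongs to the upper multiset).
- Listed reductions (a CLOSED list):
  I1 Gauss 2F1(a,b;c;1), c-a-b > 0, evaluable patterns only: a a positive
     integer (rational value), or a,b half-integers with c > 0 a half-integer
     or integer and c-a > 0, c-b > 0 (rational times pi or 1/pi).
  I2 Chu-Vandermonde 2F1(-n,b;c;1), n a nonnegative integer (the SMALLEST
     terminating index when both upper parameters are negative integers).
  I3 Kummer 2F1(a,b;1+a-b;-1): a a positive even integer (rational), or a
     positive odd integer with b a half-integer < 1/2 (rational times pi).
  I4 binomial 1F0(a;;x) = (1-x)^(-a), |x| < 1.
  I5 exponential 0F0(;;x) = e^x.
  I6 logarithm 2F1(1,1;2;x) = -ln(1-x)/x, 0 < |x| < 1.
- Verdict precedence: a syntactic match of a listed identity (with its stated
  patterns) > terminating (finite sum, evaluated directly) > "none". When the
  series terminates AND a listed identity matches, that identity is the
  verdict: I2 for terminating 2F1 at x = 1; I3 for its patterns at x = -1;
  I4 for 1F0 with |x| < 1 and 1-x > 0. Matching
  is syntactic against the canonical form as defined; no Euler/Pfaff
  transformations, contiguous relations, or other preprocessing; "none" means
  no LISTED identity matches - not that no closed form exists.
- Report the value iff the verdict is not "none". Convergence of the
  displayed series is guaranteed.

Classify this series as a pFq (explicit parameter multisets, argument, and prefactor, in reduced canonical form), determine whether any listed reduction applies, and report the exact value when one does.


x = \frac{1}{5} here; the reduced form reads 0F2, upper {-}, lower {\frac{4}{3}, \frac{4}{3}}, C = 1. Verdict: none here - no I1-I6 shape fits x = \frac{1}{5} with lower {\frac{4}{3}, \frac{4}{3}}.

First insight: x = \frac{1}{5} and the lower running product (C = 1) is a rising factorial.
Ratio: r(k) = \frac{1}{5} * 1 / [(k+\frac{4}{3}) (k+\frac{4}{3}) (k+1)] ; factor over Q: parameters, x = \frac{1}{5}, and C = 1.


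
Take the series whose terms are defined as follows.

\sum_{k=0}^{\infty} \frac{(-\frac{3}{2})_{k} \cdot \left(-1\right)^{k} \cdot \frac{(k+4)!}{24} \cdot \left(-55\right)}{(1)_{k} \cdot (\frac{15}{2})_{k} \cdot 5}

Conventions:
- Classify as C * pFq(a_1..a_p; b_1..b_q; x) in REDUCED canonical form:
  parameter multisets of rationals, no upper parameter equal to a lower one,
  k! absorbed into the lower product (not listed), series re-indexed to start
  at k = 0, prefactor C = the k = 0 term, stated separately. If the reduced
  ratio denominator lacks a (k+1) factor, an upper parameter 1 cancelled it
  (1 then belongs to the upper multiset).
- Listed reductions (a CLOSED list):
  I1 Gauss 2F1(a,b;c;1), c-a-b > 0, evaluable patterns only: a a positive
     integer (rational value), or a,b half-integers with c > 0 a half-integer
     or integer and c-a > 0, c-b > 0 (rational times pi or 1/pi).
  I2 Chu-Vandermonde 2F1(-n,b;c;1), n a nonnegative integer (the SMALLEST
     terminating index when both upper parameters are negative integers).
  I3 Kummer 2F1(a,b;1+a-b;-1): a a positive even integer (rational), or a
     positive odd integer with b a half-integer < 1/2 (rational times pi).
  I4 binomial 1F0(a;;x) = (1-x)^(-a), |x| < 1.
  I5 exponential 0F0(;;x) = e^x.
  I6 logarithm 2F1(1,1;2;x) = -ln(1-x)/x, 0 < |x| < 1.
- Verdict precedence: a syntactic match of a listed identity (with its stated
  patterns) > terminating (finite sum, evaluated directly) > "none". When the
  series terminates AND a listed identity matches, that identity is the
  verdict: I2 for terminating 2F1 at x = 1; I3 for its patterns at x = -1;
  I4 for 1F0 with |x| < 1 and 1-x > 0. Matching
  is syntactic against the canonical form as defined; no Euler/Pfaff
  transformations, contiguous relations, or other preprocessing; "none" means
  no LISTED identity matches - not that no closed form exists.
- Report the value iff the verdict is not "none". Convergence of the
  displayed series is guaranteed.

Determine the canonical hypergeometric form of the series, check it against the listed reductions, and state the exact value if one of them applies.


First insight: x = -1 and (1)_k (C = -11) is k! itself.
Adjacent-term ratio: r(k) = -1 * (k-\frac{3}{2}) (k+5) / [(k+\frac{15}{2}) (k+1)] - rational; roots negated = parameters, x = -1, C = -11.

Reduced: x = -1, 2F1, upper = {-\frac{3}{2}, 5}, lower = {\frac{15}{2}}, C = -11. Verdict: Kummer (I3) applies (x = -1; c = \frac{15}{2} equals 1+a-b for upper {-\frac{3}{2}, 5}: listed pattern). Its exact value is \left(-\frac{495495}{65536}\right) \cdot \pi.


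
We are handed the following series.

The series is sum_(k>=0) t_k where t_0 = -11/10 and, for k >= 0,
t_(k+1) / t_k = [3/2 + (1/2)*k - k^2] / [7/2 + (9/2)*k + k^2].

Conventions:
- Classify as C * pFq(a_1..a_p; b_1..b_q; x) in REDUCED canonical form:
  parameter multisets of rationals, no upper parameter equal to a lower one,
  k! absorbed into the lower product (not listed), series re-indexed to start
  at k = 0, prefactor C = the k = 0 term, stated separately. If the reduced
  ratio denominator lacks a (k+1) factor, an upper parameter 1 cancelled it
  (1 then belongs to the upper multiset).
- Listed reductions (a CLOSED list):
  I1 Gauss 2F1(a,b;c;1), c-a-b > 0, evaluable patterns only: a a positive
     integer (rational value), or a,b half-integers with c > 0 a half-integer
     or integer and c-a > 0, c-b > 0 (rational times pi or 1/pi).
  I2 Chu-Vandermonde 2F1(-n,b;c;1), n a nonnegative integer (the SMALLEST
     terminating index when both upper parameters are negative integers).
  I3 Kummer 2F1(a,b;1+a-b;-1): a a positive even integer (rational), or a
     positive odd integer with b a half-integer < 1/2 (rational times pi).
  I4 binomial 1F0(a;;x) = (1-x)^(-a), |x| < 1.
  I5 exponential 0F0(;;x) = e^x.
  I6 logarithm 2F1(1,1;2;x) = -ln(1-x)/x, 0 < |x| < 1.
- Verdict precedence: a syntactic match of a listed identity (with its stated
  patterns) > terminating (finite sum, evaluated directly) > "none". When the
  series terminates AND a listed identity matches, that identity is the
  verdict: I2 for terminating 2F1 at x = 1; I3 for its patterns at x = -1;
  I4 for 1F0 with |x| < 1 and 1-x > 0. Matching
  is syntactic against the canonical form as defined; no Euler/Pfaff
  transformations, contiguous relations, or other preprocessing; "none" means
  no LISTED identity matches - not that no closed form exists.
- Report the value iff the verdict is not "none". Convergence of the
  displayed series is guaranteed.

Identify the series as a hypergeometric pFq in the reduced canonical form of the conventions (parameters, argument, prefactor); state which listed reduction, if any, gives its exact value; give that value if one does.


At argument -1: a 2F1 with upper {-3/2, 1}, lower {7/2}, scaled by C = -11/10. Verdict: this is Kummer (I3) (x = -1; c = 7/2 equals 1+a-b for upper {-3/2, 1}: listed pattern). Sum: (-33/64) * pi.

First insight: from the first term -11/10: the expanded ratio factors over Q; C = -11/10, roots give parameters.
Consecutive-term ratio: r(k) = (-1) * (k-3/2) (k+1) / [(k+7/2) (k+1)] - rational in k. x = (-1); t_0 = -11/10; negate the roots.


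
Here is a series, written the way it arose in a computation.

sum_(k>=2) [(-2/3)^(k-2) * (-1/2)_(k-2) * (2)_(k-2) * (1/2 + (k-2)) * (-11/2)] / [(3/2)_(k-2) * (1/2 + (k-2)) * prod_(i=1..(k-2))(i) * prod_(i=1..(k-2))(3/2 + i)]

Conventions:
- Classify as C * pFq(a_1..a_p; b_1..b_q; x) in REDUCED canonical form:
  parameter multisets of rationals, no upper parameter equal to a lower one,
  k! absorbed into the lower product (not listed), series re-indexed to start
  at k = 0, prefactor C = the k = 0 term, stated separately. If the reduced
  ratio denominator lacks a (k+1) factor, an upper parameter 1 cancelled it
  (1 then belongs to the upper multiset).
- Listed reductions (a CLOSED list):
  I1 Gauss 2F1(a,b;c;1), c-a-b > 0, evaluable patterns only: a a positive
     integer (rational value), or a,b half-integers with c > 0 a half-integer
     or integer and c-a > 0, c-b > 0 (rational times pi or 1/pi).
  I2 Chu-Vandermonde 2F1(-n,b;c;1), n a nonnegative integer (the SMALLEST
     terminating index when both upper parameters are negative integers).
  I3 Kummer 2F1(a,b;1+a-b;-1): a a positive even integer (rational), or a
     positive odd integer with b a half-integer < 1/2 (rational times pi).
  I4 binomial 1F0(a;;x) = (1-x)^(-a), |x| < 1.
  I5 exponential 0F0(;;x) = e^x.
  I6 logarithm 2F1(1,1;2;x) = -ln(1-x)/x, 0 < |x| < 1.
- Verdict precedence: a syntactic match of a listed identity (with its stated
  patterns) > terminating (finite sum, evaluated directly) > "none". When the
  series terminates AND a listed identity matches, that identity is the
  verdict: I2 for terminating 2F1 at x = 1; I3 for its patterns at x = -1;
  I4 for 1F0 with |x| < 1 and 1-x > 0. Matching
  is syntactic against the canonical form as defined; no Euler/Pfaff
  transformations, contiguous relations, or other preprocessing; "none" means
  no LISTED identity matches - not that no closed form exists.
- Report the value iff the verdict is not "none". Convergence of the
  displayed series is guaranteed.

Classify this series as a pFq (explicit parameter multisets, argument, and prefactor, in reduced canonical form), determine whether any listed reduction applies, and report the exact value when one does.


With C = -11/2: the canonical form is 2F2(-1/2, 2; 3/2, 5/2; -2/3). Verdict: none. No listed pattern accepts 2F2(-1/2, 2; 3/2, 5/2; -2/3).

Key step: from the first term -11/2: k + 1/2 divides numerator and denominator alike; prefactor -11/2 after cancelling.
Ratio: r(k) = (-2/3) * (k-1/2) (k+2) / [(k+3/2) (k+5/2) (k+1)] - rational in k. x = (-2/3); t_0 = -11/2; negate the roots.


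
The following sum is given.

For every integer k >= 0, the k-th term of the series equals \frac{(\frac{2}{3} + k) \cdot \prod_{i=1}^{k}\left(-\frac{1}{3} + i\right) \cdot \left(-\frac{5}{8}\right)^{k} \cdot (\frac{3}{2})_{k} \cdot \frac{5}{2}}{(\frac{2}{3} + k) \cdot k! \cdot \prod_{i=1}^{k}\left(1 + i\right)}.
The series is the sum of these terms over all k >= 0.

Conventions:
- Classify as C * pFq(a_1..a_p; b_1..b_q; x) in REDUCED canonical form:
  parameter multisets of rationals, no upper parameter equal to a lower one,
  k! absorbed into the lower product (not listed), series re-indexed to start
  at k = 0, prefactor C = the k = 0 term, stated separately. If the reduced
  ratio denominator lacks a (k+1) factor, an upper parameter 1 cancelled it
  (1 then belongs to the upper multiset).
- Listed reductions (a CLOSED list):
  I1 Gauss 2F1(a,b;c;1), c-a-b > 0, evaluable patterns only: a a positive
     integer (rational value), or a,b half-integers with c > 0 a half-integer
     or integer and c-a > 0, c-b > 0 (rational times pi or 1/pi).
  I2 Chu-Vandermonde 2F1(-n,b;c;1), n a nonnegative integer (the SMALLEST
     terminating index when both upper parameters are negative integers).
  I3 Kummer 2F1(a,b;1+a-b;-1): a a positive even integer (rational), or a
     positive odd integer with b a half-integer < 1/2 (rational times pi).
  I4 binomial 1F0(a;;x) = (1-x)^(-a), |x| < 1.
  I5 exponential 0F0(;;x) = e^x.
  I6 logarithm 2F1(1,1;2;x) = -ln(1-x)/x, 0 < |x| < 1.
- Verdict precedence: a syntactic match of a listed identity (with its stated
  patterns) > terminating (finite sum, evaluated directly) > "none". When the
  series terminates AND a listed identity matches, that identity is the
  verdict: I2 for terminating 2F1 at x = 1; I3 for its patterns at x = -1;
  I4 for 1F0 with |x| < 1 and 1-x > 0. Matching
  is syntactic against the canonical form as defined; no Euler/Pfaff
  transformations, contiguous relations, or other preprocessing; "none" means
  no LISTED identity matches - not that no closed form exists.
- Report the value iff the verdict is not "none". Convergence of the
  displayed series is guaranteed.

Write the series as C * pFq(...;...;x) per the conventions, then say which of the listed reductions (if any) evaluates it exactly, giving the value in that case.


Key observation: t_0 being \frac{5}{2}, the running product (C = 5/2, x = -5/8) telescopes to a rising factorial.
Consecutive-term ratio: r(k) = -\frac{5}{8} * (k+\frac{2}{3}) (k+\frac{3}{2}) / [(k+2) (k+1)] - poly over poly, x = -\frac{5}{8} from leading terms; C = \frac{5}{2} at k = 0.

With C = \frac{5}{2}: the canonical form is 2F1(\frac{2}{3}, \frac{3}{2}; 2; -\frac{5}{8}). Verdict: none. Every listed pattern misses the 2F1 form at -\frac{5}{8}, upper {\frac{2}{3}, \frac{3}{2}}.


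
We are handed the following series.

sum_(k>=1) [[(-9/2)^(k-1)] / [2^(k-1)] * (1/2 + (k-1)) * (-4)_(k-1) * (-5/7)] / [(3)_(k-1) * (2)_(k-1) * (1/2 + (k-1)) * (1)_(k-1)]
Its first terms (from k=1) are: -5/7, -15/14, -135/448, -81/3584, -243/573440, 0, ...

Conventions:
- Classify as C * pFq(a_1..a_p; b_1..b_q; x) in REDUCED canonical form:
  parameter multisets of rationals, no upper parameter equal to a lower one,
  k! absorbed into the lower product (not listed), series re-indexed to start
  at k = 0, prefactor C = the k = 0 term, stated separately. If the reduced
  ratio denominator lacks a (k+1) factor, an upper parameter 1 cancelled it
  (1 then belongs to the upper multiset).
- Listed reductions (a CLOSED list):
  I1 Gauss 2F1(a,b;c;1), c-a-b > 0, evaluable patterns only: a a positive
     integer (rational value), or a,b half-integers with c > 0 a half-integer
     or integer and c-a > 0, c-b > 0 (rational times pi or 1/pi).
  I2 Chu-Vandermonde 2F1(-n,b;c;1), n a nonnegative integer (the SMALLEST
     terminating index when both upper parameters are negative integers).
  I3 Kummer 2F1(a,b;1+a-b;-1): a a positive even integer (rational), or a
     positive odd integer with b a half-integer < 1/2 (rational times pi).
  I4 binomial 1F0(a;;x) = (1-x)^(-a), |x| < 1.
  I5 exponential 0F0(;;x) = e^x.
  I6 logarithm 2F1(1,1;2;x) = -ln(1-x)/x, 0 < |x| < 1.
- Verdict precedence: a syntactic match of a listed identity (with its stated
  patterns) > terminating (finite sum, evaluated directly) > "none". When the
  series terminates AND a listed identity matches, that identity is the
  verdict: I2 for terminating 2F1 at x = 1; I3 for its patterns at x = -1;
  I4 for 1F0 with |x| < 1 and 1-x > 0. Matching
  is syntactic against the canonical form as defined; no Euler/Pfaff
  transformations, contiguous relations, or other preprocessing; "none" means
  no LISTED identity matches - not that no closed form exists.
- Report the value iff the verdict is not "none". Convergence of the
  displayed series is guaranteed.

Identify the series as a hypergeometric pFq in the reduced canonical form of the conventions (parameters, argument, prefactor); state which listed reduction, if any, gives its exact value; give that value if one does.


Canonical form: C = -5/7 times 1F2 with upper {-4}, lower {2, 3}, x = -9/4. Verdict: terminating at k = 4: the factor (-4)_k kills every later term; summing the 5 survivors is exact. Exact value: -1210003/573440.

Key step: x = (-9/4) and the two k-th powers (C = -5/7) combine into one argument.
Consecutive-term ratio: r(k) = (-9/4) * (k-4) / [(k+2) (k+3) (k+1)] ; factor over Q: parameters, x = (-9/4), and C = -5/7.


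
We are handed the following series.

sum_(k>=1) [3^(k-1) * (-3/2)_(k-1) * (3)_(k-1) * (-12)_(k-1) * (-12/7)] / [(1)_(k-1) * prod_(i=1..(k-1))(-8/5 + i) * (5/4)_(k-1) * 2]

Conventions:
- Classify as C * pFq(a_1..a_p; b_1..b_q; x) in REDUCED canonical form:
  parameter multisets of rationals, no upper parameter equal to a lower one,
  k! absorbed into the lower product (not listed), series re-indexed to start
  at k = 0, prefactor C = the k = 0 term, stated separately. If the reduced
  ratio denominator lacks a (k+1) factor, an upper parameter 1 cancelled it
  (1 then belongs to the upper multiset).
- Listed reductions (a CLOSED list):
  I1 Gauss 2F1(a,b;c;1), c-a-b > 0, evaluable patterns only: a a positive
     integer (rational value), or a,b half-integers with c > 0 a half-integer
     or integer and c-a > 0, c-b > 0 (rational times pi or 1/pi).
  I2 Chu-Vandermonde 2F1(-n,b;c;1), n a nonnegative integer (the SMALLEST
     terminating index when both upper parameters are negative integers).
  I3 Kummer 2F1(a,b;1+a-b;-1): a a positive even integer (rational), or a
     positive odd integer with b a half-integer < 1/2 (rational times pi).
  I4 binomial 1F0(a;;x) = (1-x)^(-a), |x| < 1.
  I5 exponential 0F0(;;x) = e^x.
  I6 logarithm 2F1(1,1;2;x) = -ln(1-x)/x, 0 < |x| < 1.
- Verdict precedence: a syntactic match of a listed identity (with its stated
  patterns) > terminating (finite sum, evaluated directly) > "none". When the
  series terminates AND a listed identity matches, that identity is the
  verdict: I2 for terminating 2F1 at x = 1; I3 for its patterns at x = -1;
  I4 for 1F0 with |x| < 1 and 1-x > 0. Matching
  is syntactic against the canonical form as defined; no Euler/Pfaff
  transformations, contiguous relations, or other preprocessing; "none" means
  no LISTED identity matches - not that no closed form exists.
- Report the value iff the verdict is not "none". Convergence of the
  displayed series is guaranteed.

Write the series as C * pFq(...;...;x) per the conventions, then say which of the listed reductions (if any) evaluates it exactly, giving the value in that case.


Classification (C = -6/7): 3F2 with upper {-12, -3/2, 3}, lower {-3/5, 5/4}, argument x = 3. Verdict: terminating. (-12)_k vanishes past k = 12, leaving a 13-term sum, computed directly. Value: 13186212695429190/341130564593.

The tell: with t_0 = -6/7, the lower running product (C = -6/7) is a rising factorial.
Term ratio: r(k) = 3 * (k-12) (k-3/2) (k+3) / [(k-3/5) (k+5/4) (k+1)] - rational in k, leading ratio 3; with t_0 = -6/7, classification follows.
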